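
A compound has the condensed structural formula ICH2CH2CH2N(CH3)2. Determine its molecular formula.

Element totals:
  C: 5
  H: 12
  I: 1
  N: 1

C5H12IN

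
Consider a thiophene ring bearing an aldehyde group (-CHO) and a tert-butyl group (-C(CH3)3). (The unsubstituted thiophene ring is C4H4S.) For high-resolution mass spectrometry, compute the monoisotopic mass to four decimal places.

Atom tally by fragment:
  thiophene ring core → C:4 H:4 S:1
  (− 2 ring H displaced by substituents)
  + CHO → C:1 H:1 O:1
  + C(CH3)3 → C:4 H:9
Element totals:
  C: 9
  H: 12
  O: 1
  S: 1
Molecular formula: C9H12OS.
  M = 9(12.0) + 12(1.007825) + 15.994915 + 31.972071
    = 108.000000 + 12.093900 + 15.994915 + 31.972071 = 168.060886

168.0609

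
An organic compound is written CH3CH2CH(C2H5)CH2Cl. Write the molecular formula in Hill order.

C6H13Cl

Element totals:
  C: 6
  H: 13
  Cl: 1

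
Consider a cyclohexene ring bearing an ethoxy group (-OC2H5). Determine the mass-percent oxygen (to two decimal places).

Atom tally by fragment:
  cyclohexene ring core → C:6 H:10
  (− 1 ring H displaced by substituents)
  + OC2H5 → C:2 H:5 O:1
Element totals:
  C: 8
  H: 14
  O: 1
Molecular formula: C8H14O.
Molar mass = 126.199 g/mol.
Mass from O: 1 × 15.999 = 15.999 g/mol.
%O = 15.999 / 126.199 × 100 = 12.68%.

12.68%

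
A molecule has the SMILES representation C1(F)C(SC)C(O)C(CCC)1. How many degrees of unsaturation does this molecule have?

Atom tally by fragment:
  cyclobutane ring core → C:4 H:8
  (− 4 ring H displaced by substituents)
  + F → F:1
  + SCH3 → C:1 H:3 S:1
  + OH → O:1 H:1
  + CH2CH2CH3 → C:3 H:7
Element totals:
  C: 8
  H: 15
  F: 1
  O: 1
  S: 1
Molecular formula: C8H15FOS.
DoU = (2C + 2 + N − H − X) / 2 = (2·8 + 2 + 0 − 15 − 1) / 2 = 1.

1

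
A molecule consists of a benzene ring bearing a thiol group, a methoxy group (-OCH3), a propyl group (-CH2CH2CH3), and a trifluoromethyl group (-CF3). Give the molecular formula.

Atom tally by fragment:
  benzene ring core → C:6 H:6
  (− 4 ring H displaced by substituents)
  + SH → S:1 H:1
  + OCH3 → C:1 H:3 O:1
  + CH2CH2CH3 → C:3 H:7
  + CF3 → C:1 F:3
Element totals:
  C: 11
  H: 13
  F: 3
  O: 1
  S: 1

C11H13F3OS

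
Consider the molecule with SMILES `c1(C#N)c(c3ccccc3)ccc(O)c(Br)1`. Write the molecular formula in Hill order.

C13H8BrNO

Atom tally by fragment:
  benzene ring core → C:6 H:6
  (− 4 ring H displaced by substituents)
  + CN → C:1 N:1
  + C6H5 → C:6 H:5
  + OH → O:1 H:1
  + Br → Br:1
Element totals:
  C: 13
  H: 8
  Br: 1
  N: 1
  O: 1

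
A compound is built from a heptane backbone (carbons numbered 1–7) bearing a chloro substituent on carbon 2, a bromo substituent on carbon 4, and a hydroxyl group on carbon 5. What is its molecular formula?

C7H14BrClO

Atom tally by fragment:
  CH3 → C:1 H:3
  CH(Cl) → C:1 H:1 Cl:1
  CH2 → C:1 H:2
  CH(Br) → C:1 H:1 Br:1
  CH(OH) → C:1 H:2 O:1
  CH2 → C:1 H:2
  CH3 → C:1 H:3
Element totals:
  C: 7
  H: 14
  Br: 1
  Cl: 1
  O: 1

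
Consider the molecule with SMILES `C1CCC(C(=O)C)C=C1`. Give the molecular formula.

C8H12O

Atom tally by fragment:
  cyclohexene ring core → C:6 H:10
  (− 1 ring H displaced by substituents)
  + COCH3 → C:2 H:3 O:1
Element totals:
  C: 8
  H: 12
  O: 1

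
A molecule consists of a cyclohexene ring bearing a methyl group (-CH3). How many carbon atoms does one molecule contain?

Atom tally by fragment:
  cyclohexene ring core → C:6 H:10
  (− 1 ring H displaced by substituents)
  + CH3 → C:1 H:3
Element totals:
  C: 7
  H: 12

7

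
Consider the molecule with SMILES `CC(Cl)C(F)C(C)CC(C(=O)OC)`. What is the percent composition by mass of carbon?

51.31%

Atom tally by fragment:
  CH3 → C:1 H:3
  CH(Cl) → C:1 H:1 Cl:1
  CH(F) → C:1 H:1 F:1
  CH(CH3) → C:2 H:4
  CH2 → C:1 H:2
  CH2COOCH3 → C:3 H:5 O:2
Element totals:
  C: 9
  H: 16
  Cl: 1
  F: 1
  O: 2
Molecular formula: C9H16ClFO2.
Molar mass = 210.673 g/mol.
Mass from C: 9 × 12.011 = 108.099 g/mol.
%C = 108.099 / 210.673 × 100 = 51.31%.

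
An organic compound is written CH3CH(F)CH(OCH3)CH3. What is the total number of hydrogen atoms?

Element totals:
  C: 5
  H: 11
  F: 1
  O: 1

11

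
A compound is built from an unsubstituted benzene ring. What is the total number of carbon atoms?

6

Atom tally by fragment:
  benzene ring core → C:6 H:6
Element totals:
  C: 6
  H: 6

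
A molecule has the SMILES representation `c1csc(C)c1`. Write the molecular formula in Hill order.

C5H6S

Atom tally by fragment:
  thiophene ring core → C:4 H:4 S:1
  (− 1 ring H displaced by substituents)
  + CH3 → C:1 H:3
Element totals:
  C: 5
  H: 6
  S: 1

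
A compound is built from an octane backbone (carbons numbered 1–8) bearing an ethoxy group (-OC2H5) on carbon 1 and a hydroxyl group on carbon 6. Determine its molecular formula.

C10H22O2

Atom tally by fragment:
  C2H5OCH2 → C:3 H:7 O:1
  CH2 → C:1 H:2
  CH2 → C:1 H:2
  CH2 → C:1 H:2
  CH2 → C:1 H:2
  CH(OH) → C:1 H:2 O:1
  CH2 → C:1 H:2
  CH3 → C:1 H:3
Element totals:
  C: 10
  H: 22
  O: 2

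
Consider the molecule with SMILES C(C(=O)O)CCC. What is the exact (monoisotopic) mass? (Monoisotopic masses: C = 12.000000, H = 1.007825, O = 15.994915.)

Atom tally by fragment:
  HOOCCH2 → C:2 H:3 O:2
  CH2 → C:1 H:2
  CH2 → C:1 H:2
  CH3 → C:1 H:3
Element totals:
  C: 5
  H: 10
  O: 2
Molecular formula: C5H10O2.
  M = 5(12.0) + 10(1.007825) + 2(15.994915)
    = 60.000000 + 10.078250 + 31.989830 = 102.068080

102.0681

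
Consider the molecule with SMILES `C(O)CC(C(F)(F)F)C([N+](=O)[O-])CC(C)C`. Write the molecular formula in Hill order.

C9H16F3NO3

Atom tally by fragment:
  HOCH2 → C:1 H:3 O:1
  CH2 → C:1 H:2
  CH(CF3) → C:2 H:1 F:3
  CH(NO2) → C:1 H:1 N:1 O:2
  CH2 → C:1 H:2
  CH(CH3) → C:2 H:4
  CH3 → C:1 H:3
Element totals:
  C: 9
  H: 16
  F: 3
  N: 1
  O: 3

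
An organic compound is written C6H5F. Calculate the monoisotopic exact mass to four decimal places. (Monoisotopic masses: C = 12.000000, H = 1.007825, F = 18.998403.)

Element totals:
  C: 6
  H: 5
  F: 1
Molecular formula: C6H5F.
  M = 6(12.0) + 5(1.007825) + 18.998403
    = 72.000000 + 5.039125 + 18.998403 = 96.037528

96.0375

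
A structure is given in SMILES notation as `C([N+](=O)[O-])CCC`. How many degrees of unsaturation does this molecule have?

Atom tally by fragment:
  O2NCH2 → C:1 H:2 N:1 O:2
  CH2 → C:1 H:2
  CH2 → C:1 H:2
  CH3 → C:1 H:3
Element totals:
  C: 4
  H: 9
  N: 1
  O: 2
Molecular formula: C4H9NO2.
DoU = (2C + 2 + N − H − X) / 2 = (2·4 + 2 + 1 − 9 − 0) / 2 = 1.

1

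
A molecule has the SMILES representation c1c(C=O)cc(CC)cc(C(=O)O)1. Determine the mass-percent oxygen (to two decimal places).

Atom tally by fragment:
  benzene ring core → C:6 H:6
  (− 3 ring H displaced by substituents)
  + CHO → C:1 H:1 O:1
  + C2H5 → C:2 H:5
  + COOH → C:1 H:1 O:2
Element totals:
  C: 10
  H: 10
  O: 3
Molecular formula: C10H10O3.
Molar mass = 178.187 g/mol.
Mass from O: 3 × 15.999 = 47.997 g/mol.
%O = 47.997 / 178.187 × 100 = 26.94%.

26.94%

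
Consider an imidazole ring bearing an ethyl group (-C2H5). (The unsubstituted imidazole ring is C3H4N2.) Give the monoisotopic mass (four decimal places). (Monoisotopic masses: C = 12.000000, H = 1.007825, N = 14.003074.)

Atom tally by fragment:
  imidazole ring core → C:3 H:4 N:2
  (− 1 ring H displaced by substituents)
  + C2H5 → C:2 H:5
Element totals:
  C: 5
  H: 8
  N: 2
Molecular formula: C5H8N2.
  M = 5(12.0) + 8(1.007825) + 2(14.003074)
    = 60.000000 + 8.062600 + 28.006148 = 96.068748

96.0687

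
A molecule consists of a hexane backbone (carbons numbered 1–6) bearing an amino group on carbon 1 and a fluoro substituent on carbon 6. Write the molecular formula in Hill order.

C6H14FN

Atom tally by fragment:
  H2NCH2 → C:1 H:4 N:1
  CH2 → C:1 H:2
  CH2 → C:1 H:2
  CH2 → C:1 H:2
  CH2 → C:1 H:2
  CH2F → C:1 H:2 F:1
Element totals:
  C: 6
  H: 14
  F: 1
  N: 1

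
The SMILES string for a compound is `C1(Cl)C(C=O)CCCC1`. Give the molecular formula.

C7H11ClO

Atom tally by fragment:
  cyclohexane ring core → C:6 H:12
  (− 2 ring H displaced by substituents)
  + Cl → Cl:1
  + CHO → C:1 H:1 O:1
Element totals:
  C: 7
  H: 11
  Cl: 1
  O: 1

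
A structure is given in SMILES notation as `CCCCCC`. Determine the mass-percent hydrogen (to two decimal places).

Atom tally by fragment:
  CH3 → C:1 H:3
  CH2 → C:1 H:2
  CH2 → C:1 H:2
  CH2 → C:1 H:2
  CH2 → C:1 H:2
  CH3 → C:1 H:3
Element totals:
  C: 6
  H: 14
Molecular formula: C6H14.
Molar mass = 86.178 g/mol.
Mass from H: 14 × 1.008 = 14.112 g/mol.
%H = 14.112 / 86.178 × 100 = 16.38%.

16.38%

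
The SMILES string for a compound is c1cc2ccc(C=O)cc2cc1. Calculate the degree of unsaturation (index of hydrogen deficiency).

8

Atom tally by fragment:
  naphthalene ring system core → C:10 H:8
  (− 1 ring H displaced by substituents)
  + CHO → C:1 H:1 O:1
Element totals:
  C: 11
  H: 8
  O: 1
Molecular formula: C11H8O.
DoU = (2C + 2 + N − H − X) / 2 = (2·11 + 2 + 0 − 8 − 0) / 2 = 8.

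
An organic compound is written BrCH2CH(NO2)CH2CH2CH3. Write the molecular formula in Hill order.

Element totals:
  C: 5
  H: 10
  Br: 1
  N: 1
  O: 2

C5H10BrNO2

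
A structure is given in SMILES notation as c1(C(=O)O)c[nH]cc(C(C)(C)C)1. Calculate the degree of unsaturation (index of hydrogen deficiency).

Atom tally by fragment:
  pyrrole ring core → C:4 H:5 N:1
  (− 2 ring H displaced by substituents)
  + COOH → C:1 H:1 O:2
  + C(CH3)3 → C:4 H:9
Element totals:
  C: 9
  H: 13
  N: 1
  O: 2
Molecular formula: C9H13NO2.
DoU = (2C + 2 + N − H − X) / 2 = (2·9 + 2 + 1 − 13 − 0) / 2 = 4.

4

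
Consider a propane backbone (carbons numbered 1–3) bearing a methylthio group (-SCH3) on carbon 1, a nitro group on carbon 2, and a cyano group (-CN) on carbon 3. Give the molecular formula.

Atom tally by fragment:
  CH3SCH2 → C:2 H:5 S:1
  CH(NO2) → C:1 H:1 N:1 O:2
  CH2CN → C:2 H:2 N:1
Element totals:
  C: 5
  H: 8
  N: 2
  O: 2
  S: 1

C5H8N2O2S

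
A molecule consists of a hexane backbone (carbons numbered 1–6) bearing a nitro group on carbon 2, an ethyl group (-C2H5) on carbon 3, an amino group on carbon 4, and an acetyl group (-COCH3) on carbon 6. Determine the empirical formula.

C10H20N2O3

Atom tally by fragment:
  CH3 → C:1 H:3
  CH(NO2) → C:1 H:1 N:1 O:2
  CH(C2H5) → C:3 H:6
  CH(NH2) → C:1 H:3 N:1
  CH2 → C:1 H:2
  CH2COCH3 → C:3 H:5 O:1
Element totals:
  C: 10
  H: 20
  N: 2
  O: 3
Molecular formula: C10H20N2O3.
gcd of subscripts (10, 20, 2, 3) = 1, so the empirical formula equals the molecular formula.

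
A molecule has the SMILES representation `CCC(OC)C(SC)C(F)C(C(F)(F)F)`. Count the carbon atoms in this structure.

Atom tally by fragment:
  CH3 → C:1 H:3
  CH2 → C:1 H:2
  CH(OCH3) → C:2 H:4 O:1
  CH(SCH3) → C:2 H:4 S:1
  CH(F) → C:1 H:1 F:1
  CH2CF3 → C:2 H:2 F:3
Element totals:
  C: 9
  H: 16
  F: 4
  O: 1
  S: 1

9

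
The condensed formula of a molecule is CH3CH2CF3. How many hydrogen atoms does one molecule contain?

Atom tally by fragment:
  CH3 → C:1 H:3
  CH2CF3 → C:2 H:2 F:3
Element totals:
  C: 3
  H: 5
  F: 3

5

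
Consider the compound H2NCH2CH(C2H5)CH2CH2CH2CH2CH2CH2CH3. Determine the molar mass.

171.33 g/mol

Element totals:
  C: 11
  H: 25
  N: 1
Molecular formula: C11H25N.
  M = 11(12.011) + 25(1.008) + 14.007
    = 132.121 + 25.200 + 14.007 = 171.328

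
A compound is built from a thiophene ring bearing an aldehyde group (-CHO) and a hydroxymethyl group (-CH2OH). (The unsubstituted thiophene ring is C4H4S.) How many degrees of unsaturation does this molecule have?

Atom tally by fragment:
  thiophene ring core → C:4 H:4 S:1
  (− 2 ring H displaced by substituents)
  + CHO → C:1 H:1 O:1
  + CH2OH → C:1 H:3 O:1
Element totals:
  C: 6
  H: 6
  O: 2
  S: 1
Molecular formula: C6H6O2S.
DoU = (2C + 2 + N − H − X) / 2 = (2·6 + 2 + 0 − 6 − 0) / 2 = 4.

4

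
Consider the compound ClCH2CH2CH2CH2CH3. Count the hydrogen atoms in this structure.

Element totals:
  C: 5
  H: 11
  Cl: 1

11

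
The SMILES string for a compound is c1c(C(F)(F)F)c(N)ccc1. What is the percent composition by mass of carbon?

Atom tally by fragment:
  benzene ring core → C:6 H:6
  (− 2 ring H displaced by substituents)
  + CF3 → C:1 F:3
  + NH2 → N:1 H:2
Element totals:
  C: 7
  H: 6
  F: 3
  N: 1
Molecular formula: C7H6F3N.
Molar mass = 161.126 g/mol.
Mass from C: 7 × 12.011 = 84.077 g/mol.
%C = 84.077 / 161.126 × 100 = 52.18%.

52.18%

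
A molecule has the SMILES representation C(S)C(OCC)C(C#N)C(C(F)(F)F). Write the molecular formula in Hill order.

C8H12F3NOS

Atom tally by fragment:
  HSCH2 → C:1 H:3 S:1
  CH(OC2H5) → C:3 H:6 O:1
  CH(CN) → C:2 H:1 N:1
  CH2CF3 → C:2 H:2 F:3
Element totals:
  C: 8
  H: 12
  F: 3
  N: 1
  O: 1
  S: 1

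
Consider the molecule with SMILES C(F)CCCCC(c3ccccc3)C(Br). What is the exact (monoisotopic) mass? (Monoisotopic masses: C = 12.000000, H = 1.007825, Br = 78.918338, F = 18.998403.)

272.0576

Atom tally by fragment:
  FCH2 → C:1 H:2 F:1
  CH2 → C:1 H:2
  CH2 → C:1 H:2
  CH2 → C:1 H:2
  CH2 → C:1 H:2
  CH(C6H5) → C:7 H:6
  CH2Br → C:1 H:2 Br:1
Element totals:
  C: 13
  H: 18
  Br: 1
  F: 1
Molecular formula: C13H18BrF.
  M = 13(12.0) + 18(1.007825) + 78.918338 + 18.998403
    = 156.000000 + 18.140850 + 78.918338 + 18.998403 = 272.057591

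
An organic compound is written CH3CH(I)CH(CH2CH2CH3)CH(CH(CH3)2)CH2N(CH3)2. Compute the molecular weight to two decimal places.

325.28 g/mol

Atom tally by fragment:
  CH3 → C:1 H:3
  CH(I) → C:1 H:1 I:1
  CH(CH2CH2CH3) → C:4 H:8
  CH(CH(CH3)2) → C:4 H:8
  CH2N(CH3)2 → C:3 H:8 N:1
Element totals:
  C: 13
  H: 28
  I: 1
  N: 1
Molecular formula: C13H28IN.
  M = 13(12.011) + 28(1.008) + 126.904 + 14.007
    = 156.143 + 28.224 + 126.904 + 14.007 = 325.278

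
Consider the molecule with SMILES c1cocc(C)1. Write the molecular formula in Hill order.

C5H6O

Atom tally by fragment:
  furan ring core → C:4 H:4 O:1
  (− 1 ring H displaced by substituents)
  + CH3 → C:1 H:3
Element totals:
  C: 5
  H: 6
  O: 1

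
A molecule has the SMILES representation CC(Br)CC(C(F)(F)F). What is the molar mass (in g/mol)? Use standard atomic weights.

Atom tally by fragment:
  CH3 → C:1 H:3
  CH(Br) → C:1 H:1 Br:1
  CH2 → C:1 H:2
  CH2CF3 → C:2 H:2 F:3
Element totals:
  C: 5
  H: 8
  Br: 1
  F: 3
Molecular formula: C5H8BrF3.
  M = 5(12.011) + 8(1.008) + 79.904 + 3(18.998)
    = 60.055 + 8.064 + 79.904 + 56.994 = 205.017

205.02 g/mol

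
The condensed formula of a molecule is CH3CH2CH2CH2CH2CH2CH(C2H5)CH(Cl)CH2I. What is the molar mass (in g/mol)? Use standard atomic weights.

316.65 g/mol

Atom tally by fragment:
  CH3 → C:1 H:3
  CH2 → C:1 H:2
  CH2 → C:1 H:2
  CH2 → C:1 H:2
  CH2 → C:1 H:2
  CH2 → C:1 H:2
  CH(C2H5) → C:3 H:6
  CH(Cl) → C:1 H:1 Cl:1
  CH2I → C:1 H:2 I:1
Element totals:
  C: 11
  H: 22
  Cl: 1
  I: 1
Molecular formula: C11H22ClI.
  M = 11(12.011) + 22(1.008) + 35.45 + 126.904
    = 132.121 + 22.176 + 35.450 + 126.904 = 316.651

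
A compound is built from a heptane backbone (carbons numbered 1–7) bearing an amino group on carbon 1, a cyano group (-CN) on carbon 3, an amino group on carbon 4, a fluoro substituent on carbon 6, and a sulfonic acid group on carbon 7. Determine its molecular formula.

Atom tally by fragment:
  H2NCH2 → C:1 H:4 N:1
  CH2 → C:1 H:2
  CH(CN) → C:2 H:1 N:1
  CH(NH2) → C:1 H:3 N:1
  CH2 → C:1 H:2
  CH(F) → C:1 H:1 F:1
  CH2SO3H → C:1 H:3 S:1 O:3
Element totals:
  C: 8
  H: 16
  F: 1
  N: 3
  O: 3
  S: 1

C8H16FN3O3S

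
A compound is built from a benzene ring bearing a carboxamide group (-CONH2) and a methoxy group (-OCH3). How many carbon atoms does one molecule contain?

8

Atom tally by fragment:
  benzene ring core → C:6 H:6
  (− 2 ring H displaced by substituents)
  + CONH2 → C:1 H:2 O:1 N:1
  + OCH3 → C:1 H:3 O:1
Element totals:
  C: 8
  H: 9
  N: 1
  O: 2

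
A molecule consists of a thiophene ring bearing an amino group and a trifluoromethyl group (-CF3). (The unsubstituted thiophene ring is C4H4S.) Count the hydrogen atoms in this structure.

Atom tally by fragment:
  thiophene ring core → C:4 H:4 S:1
  (− 2 ring H displaced by substituents)
  + NH2 → N:1 H:2
  + CF3 → C:1 F:3
Element totals:
  C: 5
  H: 4
  F: 3
  N: 1
  S: 1

4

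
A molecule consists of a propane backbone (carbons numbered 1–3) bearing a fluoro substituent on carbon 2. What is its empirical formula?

C3H7F

Atom tally by fragment:
  CH3 → C:1 H:3
  CH(F) → C:1 H:1 F:1
  CH3 → C:1 H:3
Element totals:
  C: 3
  H: 7
  F: 1
Molecular formula: C3H7F.
gcd of subscripts (3, 1, 7) = 1, so the empirical formula equals the molecular formula.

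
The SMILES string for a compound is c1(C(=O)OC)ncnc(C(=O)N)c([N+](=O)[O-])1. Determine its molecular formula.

C7H6N4O5

Atom tally by fragment:
  pyrimidine ring core → C:4 H:4 N:2
  (− 3 ring H displaced by substituents)
  + COOCH3 → C:2 H:3 O:2
  + CONH2 → C:1 H:2 O:1 N:1
  + NO2 → N:1 O:2
Element totals:
  C: 7
  H: 6
  N: 4
  O: 5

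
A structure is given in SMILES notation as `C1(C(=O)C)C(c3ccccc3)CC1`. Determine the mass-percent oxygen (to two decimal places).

Atom tally by fragment:
  cyclobutane ring core → C:4 H:8
  (− 2 ring H displaced by substituents)
  + COCH3 → C:2 H:3 O:1
  + C6H5 → C:6 H:5
Element totals:
  C: 12
  H: 14
  O: 1
Molecular formula: C12H14O.
Molar mass = 174.243 g/mol.
Mass from O: 1 × 15.999 = 15.999 g/mol.
%O = 15.999 / 174.243 × 100 = 9.18%.

9.18%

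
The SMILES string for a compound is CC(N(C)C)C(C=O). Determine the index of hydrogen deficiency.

Atom tally by fragment:
  CH3 → C:1 H:3
  CH(N(CH3)2) → C:3 H:7 N:1
  CH2CHO → C:2 H:3 O:1
Element totals:
  C: 6
  H: 13
  N: 1
  O: 1
Molecular formula: C6H13NO.
DoU = (2C + 2 + N − H − X) / 2 = (2·6 + 2 + 1 − 13 − 0) / 2 = 1.

1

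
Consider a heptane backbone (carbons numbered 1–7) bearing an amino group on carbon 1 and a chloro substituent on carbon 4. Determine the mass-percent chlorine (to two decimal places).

Atom tally by fragment:
  H2NCH2 → C:1 H:4 N:1
  CH2 → C:1 H:2
  CH2 → C:1 H:2
  CH(Cl) → C:1 H:1 Cl:1
  CH2 → C:1 H:2
  CH2 → C:1 H:2
  CH3 → C:1 H:3
Element totals:
  C: 7
  H: 16
  Cl: 1
  N: 1
Molecular formula: C7H16ClN.
Molar mass = 149.662 g/mol.
Mass from Cl: 1 × 35.45 = 35.450 g/mol.
%Cl = 35.450 / 149.662 × 100 = 23.69%.

23.69%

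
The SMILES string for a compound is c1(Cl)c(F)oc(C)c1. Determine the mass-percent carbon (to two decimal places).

44.64%

Atom tally by fragment:
  furan ring core → C:4 H:4 O:1
  (− 3 ring H displaced by substituents)
  + Cl → Cl:1
  + F → F:1
  + CH3 → C:1 H:3
Element totals:
  C: 5
  H: 4
  Cl: 1
  F: 1
  O: 1
Molecular formula: C5H4ClFO.
Molar mass = 134.534 g/mol.
Mass from C: 5 × 12.011 = 60.055 g/mol.
%C = 60.055 / 134.534 × 100 = 44.64%.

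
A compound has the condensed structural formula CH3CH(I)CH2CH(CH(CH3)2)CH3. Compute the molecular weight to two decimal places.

240.13 g/mol

Atom tally by fragment:
  CH3 → C:1 H:3
  CH(I) → C:1 H:1 I:1
  CH2 → C:1 H:2
  CH(CH(CH3)2) → C:4 H:8
  CH3 → C:1 H:3
Element totals:
  C: 8
  H: 17
  I: 1
Molecular formula: C8H17I.
  M = 8(12.011) + 17(1.008) + 126.904
    = 96.088 + 17.136 + 126.904 = 240.128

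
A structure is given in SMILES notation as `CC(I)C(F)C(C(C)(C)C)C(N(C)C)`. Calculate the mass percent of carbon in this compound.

41.91%

Atom tally by fragment:
  CH3 → C:1 H:3
  CH(I) → C:1 H:1 I:1
  CH(F) → C:1 H:1 F:1
  CH(C(CH3)3) → C:5 H:10
  CH2N(CH3)2 → C:3 H:8 N:1
Element totals:
  C: 11
  H: 23
  F: 1
  I: 1
  N: 1
Molecular formula: C11H23FIN.
Molar mass = 315.214 g/mol.
Mass from C: 11 × 12.011 = 132.121 g/mol.
%C = 132.121 / 315.214 × 100 = 41.91%.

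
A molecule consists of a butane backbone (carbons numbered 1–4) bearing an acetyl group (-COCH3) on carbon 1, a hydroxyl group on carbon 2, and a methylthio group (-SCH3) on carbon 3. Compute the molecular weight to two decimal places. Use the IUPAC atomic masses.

162.25 g/mol

Atom tally by fragment:
  CH3COCH2 → C:3 H:5 O:1
  CH(OH) → C:1 H:2 O:1
  CH(SCH3) → C:2 H:4 S:1
  CH3 → C:1 H:3
Element totals:
  C: 7
  H: 14
  O: 2
  S: 1
Molecular formula: C7H14O2S.
  M = 7(12.011) + 14(1.008) + 2(15.999) + 32.06
    = 84.077 + 14.112 + 31.998 + 32.060 = 162.247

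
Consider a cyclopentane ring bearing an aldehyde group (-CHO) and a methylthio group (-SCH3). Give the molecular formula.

C7H12OS

Atom tally by fragment:
  cyclopentane ring core → C:5 H:10
  (− 2 ring H displaced by substituents)
  + CHO → C:1 H:1 O:1
  + SCH3 → C:1 H:3 S:1
Element totals:
  C: 7
  H: 12
  O: 1
  S: 1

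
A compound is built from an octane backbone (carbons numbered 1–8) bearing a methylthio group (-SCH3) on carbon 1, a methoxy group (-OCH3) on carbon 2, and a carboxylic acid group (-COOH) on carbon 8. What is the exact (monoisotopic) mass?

Atom tally by fragment:
  CH3SCH2 → C:2 H:5 S:1
  CH(OCH3) → C:2 H:4 O:1
  CH2 → C:1 H:2
  CH2 → C:1 H:2
  CH2 → C:1 H:2
  CH2 → C:1 H:2
  CH2 → C:1 H:2
  CH2COOH → C:2 H:3 O:2
Element totals:
  C: 11
  H: 22
  O: 3
  S: 1
Molecular formula: C11H22O3S.
  M = 11(12.0) + 22(1.007825) + 3(15.994915) + 31.972071
    = 132.000000 + 22.172150 + 47.984745 + 31.972071 = 234.128966

234.1290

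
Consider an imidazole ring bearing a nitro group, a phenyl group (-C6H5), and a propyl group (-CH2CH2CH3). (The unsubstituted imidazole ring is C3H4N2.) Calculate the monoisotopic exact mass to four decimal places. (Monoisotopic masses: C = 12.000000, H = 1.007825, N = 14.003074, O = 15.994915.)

Atom tally by fragment:
  imidazole ring core → C:3 H:4 N:2
  (− 3 ring H displaced by substituents)
  + NO2 → N:1 O:2
  + C6H5 → C:6 H:5
  + CH2CH2CH3 → C:3 H:7
Element totals:
  C: 12
  H: 13
  N: 3
  O: 2
Molecular formula: C12H13N3O2.
  M = 12(12.0) + 13(1.007825) + 3(14.003074) + 2(15.994915)
    = 144.000000 + 13.101725 + 42.009222 + 31.989830 = 231.100777

231.1008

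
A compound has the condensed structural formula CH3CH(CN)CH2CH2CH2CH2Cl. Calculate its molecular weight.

Element totals:
  C: 7
  H: 12
  Cl: 1
  N: 1
Molecular formula: C7H12ClN.
  M = 7(12.011) + 12(1.008) + 35.45 + 14.007
    = 84.077 + 12.096 + 35.450 + 14.007 = 145.630

145.63 g/mol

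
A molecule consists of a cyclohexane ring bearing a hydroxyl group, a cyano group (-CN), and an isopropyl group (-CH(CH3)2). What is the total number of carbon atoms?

10

Atom tally by fragment:
  cyclohexane ring core → C:6 H:12
  (− 3 ring H displaced by substituents)
  + OH → O:1 H:1
  + CN → C:1 N:1
  + CH(CH3)2 → C:3 H:7
Element totals:
  C: 10
  H: 17
  N: 1
  O: 1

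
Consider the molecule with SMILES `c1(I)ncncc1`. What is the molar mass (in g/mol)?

205.99 g/mol

Atom tally by fragment:
  pyrimidine ring core → C:4 H:4 N:2
  (− 1 ring H displaced by substituents)
  + I → I:1
Element totals:
  C: 4
  H: 3
  I: 1
  N: 2
Molecular formula: C4H3IN2.
  M = 4(12.011) + 3(1.008) + 126.904 + 2(14.007)
    = 48.044 + 3.024 + 126.904 + 28.014 = 205.986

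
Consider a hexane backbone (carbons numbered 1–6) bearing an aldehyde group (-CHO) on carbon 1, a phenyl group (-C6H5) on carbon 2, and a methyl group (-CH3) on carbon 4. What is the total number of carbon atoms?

14

Atom tally by fragment:
  OHCCH2 → C:2 H:3 O:1
  CH(C6H5) → C:7 H:6
  CH2 → C:1 H:2
  CH(CH3) → C:2 H:4
  CH2 → C:1 H:2
  CH3 → C:1 H:3
Element totals:
  C: 14
  H: 20
  O: 1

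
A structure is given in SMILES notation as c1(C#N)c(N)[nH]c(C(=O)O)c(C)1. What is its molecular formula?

C7H7N3O2

Atom tally by fragment:
  pyrrole ring core → C:4 H:5 N:1
  (− 4 ring H displaced by substituents)
  + CN → C:1 N:1
  + NH2 → N:1 H:2
  + COOH → C:1 H:1 O:2
  + CH3 → C:1 H:3
Element totals:
  C: 7
  H: 7
  N: 3
  O: 2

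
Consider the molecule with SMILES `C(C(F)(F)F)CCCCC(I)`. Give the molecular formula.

C7H12F3I

Atom tally by fragment:
  F3CCH2 → C:2 H:2 F:3
  CH2 → C:1 H:2
  CH2 → C:1 H:2
  CH2 → C:1 H:2
  CH2 → C:1 H:2
  CH2I → C:1 H:2 I:1
Element totals:
  C: 7
  H: 12
  F: 3
  I: 1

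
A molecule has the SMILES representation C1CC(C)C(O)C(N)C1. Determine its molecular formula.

C7H15NO

Atom tally by fragment:
  cyclohexane ring core → C:6 H:12
  (− 3 ring H displaced by substituents)
  + CH3 → C:1 H:3
  + OH → O:1 H:1
  + NH2 → N:1 H:2
Element totals:
  C: 7
  H: 15
  N: 1
  O: 1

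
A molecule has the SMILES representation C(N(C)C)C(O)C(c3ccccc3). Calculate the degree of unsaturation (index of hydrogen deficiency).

4

Atom tally by fragment:
  (CH3)2NCH2 → C:3 H:8 N:1
  CH(OH) → C:1 H:2 O:1
  CH2C6H5 → C:7 H:7
Element totals:
  C: 11
  H: 17
  N: 1
  O: 1
Molecular formula: C11H17NO.
DoU = (2C + 2 + N − H − X) / 2 = (2·11 + 2 + 1 − 17 − 0) / 2 = 4.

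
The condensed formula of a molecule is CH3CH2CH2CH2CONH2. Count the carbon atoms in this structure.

Atom tally by fragment:
  CH3 → C:1 H:3
  CH2 → C:1 H:2
  CH2 → C:1 H:2
  CH2CONH2 → C:2 H:4 O:1 N:1
Element totals:
  C: 5
  H: 11
  N: 1
  O: 1

5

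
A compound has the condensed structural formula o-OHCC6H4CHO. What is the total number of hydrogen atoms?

Atom tally by fragment:
  benzene ring core → C:6 H:6
  (− 2 ring H displaced by substituents)
  + CHO → C:1 H:1 O:1
  + CHO → C:1 H:1 O:1
Element totals:
  C: 8
  H: 6
  O: 2

6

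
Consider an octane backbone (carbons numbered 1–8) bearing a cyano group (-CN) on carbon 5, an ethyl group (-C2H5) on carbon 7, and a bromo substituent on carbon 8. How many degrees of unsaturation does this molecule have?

2

Atom tally by fragment:
  CH3 → C:1 H:3
  CH2 → C:1 H:2
  CH2 → C:1 H:2
  CH2 → C:1 H:2
  CH(CN) → C:2 H:1 N:1
  CH2 → C:1 H:2
  CH(C2H5) → C:3 H:6
  CH2Br → C:1 H:2 Br:1
Element totals:
  C: 11
  H: 20
  Br: 1
  N: 1
Molecular formula: C11H20BrN.
DoU = (2C + 2 + N − H − X) / 2 = (2·11 + 2 + 1 − 20 − 1) / 2 = 2.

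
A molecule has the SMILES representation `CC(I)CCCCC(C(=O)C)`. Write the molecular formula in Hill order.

Atom tally by fragment:
  CH3 → C:1 H:3
  CH(I) → C:1 H:1 I:1
  CH2 → C:1 H:2
  CH2 → C:1 H:2
  CH2 → C:1 H:2
  CH2 → C:1 H:2
  CH2COCH3 → C:3 H:5 O:1
Element totals:
  C: 9
  H: 17
  I: 1
  O: 1

C9H17IO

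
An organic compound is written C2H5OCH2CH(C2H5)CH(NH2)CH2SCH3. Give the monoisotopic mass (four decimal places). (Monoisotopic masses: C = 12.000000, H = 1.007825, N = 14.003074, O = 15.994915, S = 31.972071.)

191.1344

Atom tally by fragment:
  C2H5OCH2 → C:3 H:7 O:1
  CH(C2H5) → C:3 H:6
  CH(NH2) → C:1 H:3 N:1
  CH2SCH3 → C:2 H:5 S:1
Element totals:
  C: 9
  H: 21
  N: 1
  O: 1
  S: 1
Molecular formula: C9H21NOS.
  M = 9(12.0) + 21(1.007825) + 14.003074 + 15.994915 + 31.972071
    = 108.000000 + 21.164325 + 14.003074 + 15.994915 + 31.972071 = 191.134385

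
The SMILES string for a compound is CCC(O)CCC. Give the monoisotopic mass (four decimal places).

102.1045

Atom tally by fragment:
  CH3 → C:1 H:3
  CH2 → C:1 H:2
  CH(OH) → C:1 H:2 O:1
  CH2 → C:1 H:2
  CH2 → C:1 H:2
  CH3 → C:1 H:3
Element totals:
  C: 6
  H: 14
  O: 1
Molecular formula: C6H14O.
  M = 6(12.0) + 14(1.007825) + 15.994915
    = 72.000000 + 14.109550 + 15.994915 = 102.104465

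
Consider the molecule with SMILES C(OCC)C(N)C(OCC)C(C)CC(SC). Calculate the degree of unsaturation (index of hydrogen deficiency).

0

Atom tally by fragment:
  C2H5OCH2 → C:3 H:7 O:1
  CH(NH2) → C:1 H:3 N:1
  CH(OC2H5) → C:3 H:6 O:1
  CH(CH3) → C:2 H:4
  CH2 → C:1 H:2
  CH2SCH3 → C:2 H:5 S:1
Element totals:
  C: 12
  H: 27
  N: 1
  O: 2
  S: 1
Molecular formula: C12H27NO2S.
DoU = (2C + 2 + N − H − X) / 2 = (2·12 + 2 + 1 − 27 − 0) / 2 = 0.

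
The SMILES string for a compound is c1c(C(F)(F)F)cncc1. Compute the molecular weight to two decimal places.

147.10 g/mol

Atom tally by fragment:
  pyridine ring core → C:5 H:5 N:1
  (− 1 ring H displaced by substituents)
  + CF3 → C:1 F:3
Element totals:
  C: 6
  H: 4
  F: 3
  N: 1
Molecular formula: C6H4F3N.
  M = 6(12.011) + 4(1.008) + 3(18.998) + 14.007
    = 72.066 + 4.032 + 56.994 + 14.007 = 147.099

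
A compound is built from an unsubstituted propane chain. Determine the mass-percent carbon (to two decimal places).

Atom tally by fragment:
  CH3 → C:1 H:3
  CH2 → C:1 H:2
  CH3 → C:1 H:3
Element totals:
  C: 3
  H: 8
Molecular formula: C3H8.
Molar mass = 44.097 g/mol.
Mass from C: 3 × 12.011 = 36.033 g/mol.
%C = 36.033 / 44.097 × 100 = 81.71%.

81.71%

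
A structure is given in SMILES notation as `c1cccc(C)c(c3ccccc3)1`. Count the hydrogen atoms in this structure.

12

Atom tally by fragment:
  benzene ring core → C:6 H:6
  (− 2 ring H displaced by substituents)
  + CH3 → C:1 H:3
  + C6H5 → C:6 H:5
Element totals:
  C: 13
  H: 12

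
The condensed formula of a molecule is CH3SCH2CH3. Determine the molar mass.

76.16 g/mol

Atom tally by fragment:
  CH3SCH2 → C:2 H:5 S:1
  CH3 → C:1 H:3
Element totals:
  C: 3
  H: 8
  S: 1
Molecular formula: C3H8S.
  M = 3(12.011) + 8(1.008) + 32.06
    = 36.033 + 8.064 + 32.060 = 76.157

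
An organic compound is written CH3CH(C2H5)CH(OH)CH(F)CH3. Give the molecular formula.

C7H15FO

Element totals:
  C: 7
  H: 15
  F: 1
  O: 1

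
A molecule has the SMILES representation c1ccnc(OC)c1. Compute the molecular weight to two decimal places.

Atom tally by fragment:
  pyridine ring core → C:5 H:5 N:1
  (− 1 ring H displaced by substituents)
  + OCH3 → C:1 H:3 O:1
Element totals:
  C: 6
  H: 7
  N: 1
  O: 1
Molecular formula: C6H7NO.
  M = 6(12.011) + 7(1.008) + 14.007 + 15.999
    = 72.066 + 7.056 + 14.007 + 15.999 = 109.128

109.13 g/mol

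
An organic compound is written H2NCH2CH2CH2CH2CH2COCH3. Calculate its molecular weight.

129.20 g/mol

Element totals:
  C: 7
  H: 15
  N: 1
  O: 1
Molecular formula: C7H15NO.
  M = 7(12.011) + 15(1.008) + 14.007 + 15.999
    = 84.077 + 15.120 + 14.007 + 15.999 = 129.203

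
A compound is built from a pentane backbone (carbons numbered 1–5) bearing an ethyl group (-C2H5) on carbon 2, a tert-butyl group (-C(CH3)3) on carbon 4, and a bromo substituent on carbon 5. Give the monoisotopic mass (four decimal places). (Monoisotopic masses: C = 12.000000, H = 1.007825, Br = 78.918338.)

Atom tally by fragment:
  CH3 → C:1 H:3
  CH(C2H5) → C:3 H:6
  CH2 → C:1 H:2
  CH(C(CH3)3) → C:5 H:10
  CH2Br → C:1 H:2 Br:1
Element totals:
  C: 11
  H: 23
  Br: 1
Molecular formula: C11H23Br.
  M = 11(12.0) + 23(1.007825) + 78.918338
    = 132.000000 + 23.179975 + 78.918338 = 234.098313

234.0983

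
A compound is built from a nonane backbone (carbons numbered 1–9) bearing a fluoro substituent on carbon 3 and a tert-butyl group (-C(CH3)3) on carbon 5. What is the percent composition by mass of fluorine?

Atom tally by fragment:
  CH3 → C:1 H:3
  CH2 → C:1 H:2
  CH(F) → C:1 H:1 F:1
  CH2 → C:1 H:2
  CH(C(CH3)3) → C:5 H:10
  CH2 → C:1 H:2
  CH2 → C:1 H:2
  CH2 → C:1 H:2
  CH3 → C:1 H:3
Element totals:
  C: 13
  H: 27
  F: 1
Molecular formula: C13H27F.
Molar mass = 202.357 g/mol.
Mass from F: 1 × 18.998 = 18.998 g/mol.
%F = 18.998 / 202.357 × 100 = 9.39%.

9.39%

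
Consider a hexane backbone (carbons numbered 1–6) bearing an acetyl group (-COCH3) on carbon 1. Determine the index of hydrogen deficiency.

1

Atom tally by fragment:
  CH3COCH2 → C:3 H:5 O:1
  CH2 → C:1 H:2
  CH2 → C:1 H:2
  CH2 → C:1 H:2
  CH2 → C:1 H:2
  CH3 → C:1 H:3
Element totals:
  C: 8
  H: 16
  O: 1
Molecular formula: C8H16O.
DoU = (2C + 2 + N − H − X) / 2 = (2·8 + 2 + 0 − 16 − 0) / 2 = 1.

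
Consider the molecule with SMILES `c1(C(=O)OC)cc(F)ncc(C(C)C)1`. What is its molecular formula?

Atom tally by fragment:
  pyridine ring core → C:5 H:5 N:1
  (− 3 ring H displaced by substituents)
  + COOCH3 → C:2 H:3 O:2
  + F → F:1
  + CH(CH3)2 → C:3 H:7
Element totals:
  C: 10
  H: 12
  F: 1
  N: 1
  O: 2

C10H12FNO2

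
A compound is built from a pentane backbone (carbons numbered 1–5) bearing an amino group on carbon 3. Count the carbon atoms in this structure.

5

Atom tally by fragment:
  CH3 → C:1 H:3
  CH2 → C:1 H:2
  CH(NH2) → C:1 H:3 N:1
  CH2 → C:1 H:2
  CH3 → C:1 H:3
Element totals:
  C: 5
  H: 13
  N: 1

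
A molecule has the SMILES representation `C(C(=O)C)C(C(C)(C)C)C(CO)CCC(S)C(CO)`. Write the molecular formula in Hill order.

C15H30O3S

Atom tally by fragment:
  CH3COCH2 → C:3 H:5 O:1
  CH(C(CH3)3) → C:5 H:10
  CH(CH2OH) → C:2 H:4 O:1
  CH2 → C:1 H:2
  CH2 → C:1 H:2
  CH(SH) → C:1 H:2 S:1
  CH2CH2OH → C:2 H:5 O:1
Element totals:
  C: 15
  H: 30
  O: 3
  S: 1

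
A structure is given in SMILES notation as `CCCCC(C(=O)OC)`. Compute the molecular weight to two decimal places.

130.19 g/mol

Atom tally by fragment:
  CH3 → C:1 H:3
  CH2 → C:1 H:2
  CH2 → C:1 H:2
  CH2 → C:1 H:2
  CH2COOCH3 → C:3 H:5 O:2
Element totals:
  C: 7
  H: 14
  O: 2
Molecular formula: C7H14O2.
  M = 7(12.011) + 14(1.008) + 2(15.999)
    = 84.077 + 14.112 + 31.998 = 130.187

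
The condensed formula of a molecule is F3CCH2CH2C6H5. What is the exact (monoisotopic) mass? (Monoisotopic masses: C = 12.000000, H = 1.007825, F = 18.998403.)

Atom tally by fragment:
  F3CCH2 → C:2 H:2 F:3
  CH2C6H5 → C:7 H:7
Element totals:
  C: 9
  H: 9
  F: 3
Molecular formula: C9H9F3.
  M = 9(12.0) + 9(1.007825) + 3(18.998403)
    = 108.000000 + 9.070425 + 56.995209 = 174.065634

174.0656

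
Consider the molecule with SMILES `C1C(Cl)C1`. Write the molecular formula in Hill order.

Atom tally by fragment:
  cyclopropane ring core → C:3 H:6
  (− 1 ring H displaced by substituents)
  + Cl → Cl:1
Element totals:
  C: 3
  H: 5
  Cl: 1

C3H5Cl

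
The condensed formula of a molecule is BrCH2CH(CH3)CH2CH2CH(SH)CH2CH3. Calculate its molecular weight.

225.19 g/mol

Atom tally by fragment:
  BrCH2 → C:1 H:2 Br:1
  CH(CH3) → C:2 H:4
  CH2 → C:1 H:2
  CH2 → C:1 H:2
  CH(SH) → C:1 H:2 S:1
  CH2 → C:1 H:2
  CH3 → C:1 H:3
Element totals:
  C: 8
  H: 17
  Br: 1
  S: 1
Molecular formula: C8H17BrS.
  M = 8(12.011) + 17(1.008) + 79.904 + 32.06
    = 96.088 + 17.136 + 79.904 + 32.060 = 225.188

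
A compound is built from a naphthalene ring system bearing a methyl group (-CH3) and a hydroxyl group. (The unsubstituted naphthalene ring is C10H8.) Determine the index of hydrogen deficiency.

7

Atom tally by fragment:
  naphthalene ring system core → C:10 H:8
  (− 2 ring H displaced by substituents)
  + CH3 → C:1 H:3
  + OH → O:1 H:1
Element totals:
  C: 11
  H: 10
  O: 1
Molecular formula: C11H10O.
DoU = (2C + 2 + N − H − X) / 2 = (2·11 + 2 + 0 − 10 − 0) / 2 = 7.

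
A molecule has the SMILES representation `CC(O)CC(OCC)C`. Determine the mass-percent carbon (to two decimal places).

63.60%

Atom tally by fragment:
  CH3 → C:1 H:3
  CH(OH) → C:1 H:2 O:1
  CH2 → C:1 H:2
  CH(OC2H5) → C:3 H:6 O:1
  CH3 → C:1 H:3
Element totals:
  C: 7
  H: 16
  O: 2
Molecular formula: C7H16O2.
Molar mass = 132.203 g/mol.
Mass from C: 7 × 12.011 = 84.077 g/mol.
%C = 84.077 / 132.203 × 100 = 63.60%.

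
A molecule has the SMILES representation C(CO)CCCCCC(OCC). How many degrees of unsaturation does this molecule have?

0

Atom tally by fragment:
  HOCH2CH2 → C:2 H:5 O:1
  CH2 → C:1 H:2
  CH2 → C:1 H:2
  CH2 → C:1 H:2
  CH2 → C:1 H:2
  CH2 → C:1 H:2
  CH2OC2H5 → C:3 H:7 O:1
Element totals:
  C: 10
  H: 22
  O: 2
Molecular formula: C10H22O2.
DoU = (2C + 2 + N − H − X) / 2 = (2·10 + 2 + 0 − 22 − 0) / 2 = 0.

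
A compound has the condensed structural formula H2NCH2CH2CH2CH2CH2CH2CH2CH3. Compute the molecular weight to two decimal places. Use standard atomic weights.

Element totals:
  C: 8
  H: 19
  N: 1
Molecular formula: C8H19N.
  M = 8(12.011) + 19(1.008) + 14.007
    = 96.088 + 19.152 + 14.007 = 129.247

129.25 g/mol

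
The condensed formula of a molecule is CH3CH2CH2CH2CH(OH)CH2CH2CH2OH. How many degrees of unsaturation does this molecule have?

Atom tally by fragment:
  CH3 → C:1 H:3
  CH2 → C:1 H:2
  CH2 → C:1 H:2
  CH2 → C:1 H:2
  CH(OH) → C:1 H:2 O:1
  CH2 → C:1 H:2
  CH2 → C:1 H:2
  CH2OH → C:1 H:3 O:1
Element totals:
  C: 8
  H: 18
  O: 2
Molecular formula: C8H18O2.
DoU = (2C + 2 + N − H − X) / 2 = (2·8 + 2 + 0 − 18 − 0) / 2 = 0.

0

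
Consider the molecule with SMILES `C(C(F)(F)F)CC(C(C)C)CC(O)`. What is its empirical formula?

Atom tally by fragment:
  F3CCH2 → C:2 H:2 F:3
  CH2 → C:1 H:2
  CH(CH(CH3)2) → C:4 H:8
  CH2 → C:1 H:2
  CH2OH → C:1 H:3 O:1
Element totals:
  C: 9
  H: 17
  F: 3
  O: 1
Molecular formula: C9H17F3O.
gcd of subscripts (9, 3, 17, 1) = 1, so the empirical formula equals the molecular formula.

C9H17F3O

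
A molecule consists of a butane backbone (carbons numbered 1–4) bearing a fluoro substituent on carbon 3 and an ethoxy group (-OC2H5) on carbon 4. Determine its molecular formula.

Atom tally by fragment:
  CH3 → C:1 H:3
  CH2 → C:1 H:2
  CH(F) → C:1 H:1 F:1
  CH2OC2H5 → C:3 H:7 O:1
Element totals:
  C: 6
  H: 13
  F: 1
  O: 1

C6H13FO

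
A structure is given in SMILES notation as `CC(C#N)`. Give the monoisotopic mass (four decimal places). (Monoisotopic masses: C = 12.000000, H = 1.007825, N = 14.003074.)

55.0422

Atom tally by fragment:
  CH3 → C:1 H:3
  CH2CN → C:2 H:2 N:1
Element totals:
  C: 3
  H: 5
  N: 1
Molecular formula: C3H5N.
  M = 3(12.0) + 5(1.007825) + 14.003074
    = 36.000000 + 5.039125 + 14.003074 = 55.042199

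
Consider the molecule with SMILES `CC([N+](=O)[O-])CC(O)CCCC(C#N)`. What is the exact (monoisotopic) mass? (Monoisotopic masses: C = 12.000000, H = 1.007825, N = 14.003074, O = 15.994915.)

200.1161

Atom tally by fragment:
  CH3 → C:1 H:3
  CH(NO2) → C:1 H:1 N:1 O:2
  CH2 → C:1 H:2
  CH(OH) → C:1 H:2 O:1
  CH2 → C:1 H:2
  CH2 → C:1 H:2
  CH2 → C:1 H:2
  CH2CN → C:2 H:2 N:1
Element totals:
  C: 9
  H: 16
  N: 2
  O: 3
Molecular formula: C9H16N2O3.
  M = 9(12.0) + 16(1.007825) + 2(14.003074) + 3(15.994915)
    = 108.000000 + 16.125200 + 28.006148 + 47.984745 = 200.116093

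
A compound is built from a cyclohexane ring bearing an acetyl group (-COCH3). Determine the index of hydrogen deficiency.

2

Atom tally by fragment:
  cyclohexane ring core → C:6 H:12
  (− 1 ring H displaced by substituents)
  + COCH3 → C:2 H:3 O:1
Element totals:
  C: 8
  H: 14
  O: 1
Molecular formula: C8H14O.
DoU = (2C + 2 + N − H − X) / 2 = (2·8 + 2 + 0 − 14 − 0) / 2 = 2.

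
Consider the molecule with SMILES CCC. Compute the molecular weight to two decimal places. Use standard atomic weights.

44.10 g/mol

Atom tally by fragment:
  CH3 → C:1 H:3
  CH2 → C:1 H:2
  CH3 → C:1 H:3
Element totals:
  C: 3
  H: 8
Molecular formula: C3H8.
  M = 3(12.011) + 8(1.008)
    = 36.033 + 8.064 = 44.097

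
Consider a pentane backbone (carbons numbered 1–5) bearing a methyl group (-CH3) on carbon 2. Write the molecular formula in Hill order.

C6H14

Atom tally by fragment:
  CH3 → C:1 H:3
  CH(CH3) → C:2 H:4
  CH2 → C:1 H:2
  CH2 → C:1 H:2
  CH3 → C:1 H:3
Element totals:
  C: 6
  H: 14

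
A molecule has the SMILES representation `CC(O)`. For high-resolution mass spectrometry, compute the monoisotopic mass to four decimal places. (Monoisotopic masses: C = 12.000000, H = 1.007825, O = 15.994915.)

Atom tally by fragment:
  CH3 → C:1 H:3
  CH2OH → C:1 H:3 O:1
Element totals:
  C: 2
  H: 6
  O: 1
Molecular formula: C2H6O.
  M = 2(12.0) + 6(1.007825) + 15.994915
    = 24.000000 + 6.046950 + 15.994915 = 46.041865

46.0419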